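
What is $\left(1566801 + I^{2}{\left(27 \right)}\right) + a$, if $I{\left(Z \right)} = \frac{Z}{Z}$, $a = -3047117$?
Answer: $-1480315$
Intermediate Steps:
$I{\left(Z \right)} = 1$
$\left(1566801 + I^{2}{\left(27 \right)}\right) + a = \left(1566801 + 1^{2}\right) - 3047117 = \left(1566801 + 1\right) - 3047117 = 1566802 - 3047117 = -1480315$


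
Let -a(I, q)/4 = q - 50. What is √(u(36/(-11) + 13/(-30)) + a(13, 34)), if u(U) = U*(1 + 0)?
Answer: √6566010/330 ≈ 7.7649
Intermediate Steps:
u(U) = U (u(U) = U*1 = U)
a(I, q) = 200 - 4*q (a(I, q) = -4*(q - 50) = -4*(-50 + q) = 200 - 4*q)
√(u(36/(-11) + 13/(-30)) + a(13, 34)) = √((36/(-11) + 13/(-30)) + (200 - 4*34)) = √((36*(-1/11) + 13*(-1/30)) + (200 - 136)) = √((-36/11 - 13/30) + 64) = √(-1223/330 + 64) = √(19897/330) = √6566010/330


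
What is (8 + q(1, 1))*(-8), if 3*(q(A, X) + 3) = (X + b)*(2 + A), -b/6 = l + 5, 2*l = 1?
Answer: 216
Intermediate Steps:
l = ½ (l = (½)*1 = ½ ≈ 0.50000)
b = -33 (b = -6*(½ + 5) = -6*11/2 = -33)
q(A, X) = -3 + (-33 + X)*(2 + A)/3 (q(A, X) = -3 + ((X - 33)*(2 + A))/3 = -3 + ((-33 + X)*(2 + A))/3 = -3 + (-33 + X)*(2 + A)/3)
(8 + q(1, 1))*(-8) = (8 + (-25 - 11*1 + (⅔)*1 + (⅓)*1*1))*(-8) = (8 + (-25 - 11 + ⅔ + ⅓))*(-8) = (8 - 35)*(-8) = -27*(-8) = 216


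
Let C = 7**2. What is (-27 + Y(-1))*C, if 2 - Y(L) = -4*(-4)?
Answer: -2009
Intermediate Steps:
Y(L) = -14 (Y(L) = 2 - (-4)*(-4) = 2 - 1*16 = 2 - 16 = -14)
C = 49
(-27 + Y(-1))*C = (-27 - 14)*49 = -41*49 = -2009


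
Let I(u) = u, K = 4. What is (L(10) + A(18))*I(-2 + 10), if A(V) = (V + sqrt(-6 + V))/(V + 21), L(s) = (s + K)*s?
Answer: 14608/13 + 16*sqrt(3)/39 ≈ 1124.4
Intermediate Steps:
L(s) = s*(4 + s) (L(s) = (s + 4)*s = (4 + s)*s = s*(4 + s))
A(V) = (V + sqrt(-6 + V))/(21 + V)
(L(10) + A(18))*I(-2 + 10) = (10*(4 + 10) + (18 + sqrt(-6 + 18))/(21 + 18))*(-2 + 10) = (10*14 + (18 + sqrt(12))/39)*8 = (140 + (18 + 2*sqrt(3))/39)*8 = (140 + (6/13 + 2*sqrt(3)/39))*8 = (1826/13 + 2*sqrt(3)/39)*8 = 14608/13 + 16*sqrt(3)/39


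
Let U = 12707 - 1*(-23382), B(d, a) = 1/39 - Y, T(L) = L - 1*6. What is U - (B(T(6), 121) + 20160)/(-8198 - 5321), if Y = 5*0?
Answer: 19028386690/527241 ≈ 36091.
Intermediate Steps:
Y = 0
T(L) = -6 + L (T(L) = L - 6 = -6 + L)
B(d, a) = 1/39 (B(d, a) = 1/39 - 1*0 = 1/39 + 0 = 1/39)
U = 36089 (U = 12707 + 23382 = 36089)
U - (B(T(6), 121) + 20160)/(-8198 - 5321) = 36089 - (1/39 + 20160)/(-8198 - 5321) = 36089 - 786241/(39*(-13519)) = 36089 - 786241*(-1)/(39*13519) = 36089 - 1*(-786241/527241) = 36089 + 786241/527241 = 19028386690/527241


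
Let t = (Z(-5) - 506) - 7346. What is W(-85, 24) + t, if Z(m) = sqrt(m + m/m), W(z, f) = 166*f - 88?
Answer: -3956 + 2*I ≈ -3956.0 + 2.0*I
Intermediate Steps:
W(z, f) = -88 + 166*f
Z(m) = sqrt(1 + m) (Z(m) = sqrt(m + 1) = sqrt(1 + m))
t = -7852 + 2*I (t = (sqrt(1 - 5) - 506) - 7346 = (sqrt(-4) - 506) - 7346 = (2*I - 506) - 7346 = (-506 + 2*I) - 7346 = -7852 + 2*I ≈ -7852.0 + 2.0*I)
W(-85, 24) + t = (-88 + 166*24) + (-7852 + 2*I) = (-88 + 3984) + (-7852 + 2*I) = 3896 + (-7852 + 2*I) = -3956 + 2*I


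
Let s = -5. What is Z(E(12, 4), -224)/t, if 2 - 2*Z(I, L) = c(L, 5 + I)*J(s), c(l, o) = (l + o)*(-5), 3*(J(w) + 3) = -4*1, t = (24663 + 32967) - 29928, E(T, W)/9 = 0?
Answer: 4747/55404 ≈ 0.085680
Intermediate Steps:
E(T, W) = 0 (E(T, W) = 9*0 = 0)
t = 27702 (t = 57630 - 29928 = 27702)
J(w) = -13/3 (J(w) = -3 + (-4*1)/3 = -3 + (⅓)*(-4) = -3 - 4/3 = -13/3)
c(l, o) = -5*l - 5*o
Z(I, L) = -319/6 - 65*I/6 - 65*L/6 (Z(I, L) = 1 - (-5*L - 5*(5 + I))*(-13)/(2*3) = 1 - (-5*L + (-25 - 5*I))*(-13)/(2*3) = 1 - (-25 - 5*I - 5*L)*(-13)/(2*3) = 1 - (325/3 + 65*I/3 + 65*L/3)/2 = 1 + (-325/6 - 65*I/6 - 65*L/6) = -319/6 - 65*I/6 - 65*L/6)
Z(E(12, 4), -224)/t = (-319/6 - 65/6*0 - 65/6*(-224))/27702 = (-319/6 + 0 + 7280/3)*(1/27702) = (4747/2)*(1/27702) = 4747/55404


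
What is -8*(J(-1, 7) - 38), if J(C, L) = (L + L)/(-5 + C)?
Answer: 968/3 ≈ 322.67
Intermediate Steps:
J(C, L) = 2*L/(-5 + C) (J(C, L) = (2*L)/(-5 + C) = 2*L/(-5 + C))
-8*(J(-1, 7) - 38) = -8*(2*7/(-5 - 1) - 38) = -8*(2*7/(-6) - 38) = -8*(2*7*(-⅙) - 38) = -8*(-7/3 - 38) = -8*(-121/3) = 968/3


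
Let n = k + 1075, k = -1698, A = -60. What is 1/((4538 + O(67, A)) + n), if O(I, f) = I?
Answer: 1/3982 ≈ 0.00025113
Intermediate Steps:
n = -623 (n = -1698 + 1075 = -623)
1/((4538 + O(67, A)) + n) = 1/((4538 + 67) - 623) = 1/(4605 - 623) = 1/3982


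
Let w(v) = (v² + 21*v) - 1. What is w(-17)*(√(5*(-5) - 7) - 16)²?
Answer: -15456 + 8832*I*√2 ≈ -15456.0 + 12490.0*I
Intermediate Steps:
w(v) = -1 + v² + 21*v
w(-17)*(√(5*(-5) - 7) - 16)² = (-1 + (-17)² + 21*(-17))*(√(5*(-5) - 7) - 16)² = (-1 + 289 - 357)*(√(-25 - 7) - 16)² = -69*(√(-32) - 16)² = -69*(4*I*√2 - 16)² = -69*(-16 + 4*I*√2)²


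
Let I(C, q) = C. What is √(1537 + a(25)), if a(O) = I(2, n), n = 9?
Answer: 9*√19 ≈ 39.230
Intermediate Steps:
a(O) = 2
√(1537 + a(25)) = √(1537 + 2) = √1539 = 9*√19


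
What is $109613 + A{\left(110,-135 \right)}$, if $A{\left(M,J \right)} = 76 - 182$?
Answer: $109507$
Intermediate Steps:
$A{\left(M,J \right)} = -106$ ($A{\left(M,J \right)} = 76 - 182 = -106$)
$109613 + A{\left(110,-135 \right)} = 109613 - 106 = 109507$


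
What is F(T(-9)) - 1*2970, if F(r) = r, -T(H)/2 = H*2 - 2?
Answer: -2930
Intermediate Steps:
T(H) = 4 - 4*H (T(H) = -2*(H*2 - 2) = -2*(2*H - 2) = -2*(-2 + 2*H) = 4 - 4*H)
F(T(-9)) - 1*2970 = (4 - 4*(-9)) - 1*2970 = (4 + 36) - 2970 = 40 - 2970 = -2930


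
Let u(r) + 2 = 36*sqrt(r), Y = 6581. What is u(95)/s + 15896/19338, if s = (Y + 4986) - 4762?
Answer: 54066802/65797545 + 36*sqrt(95)/6805 ≈ 0.87328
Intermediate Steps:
s = 6805 (s = (6581 + 4986) - 4762 = 11567 - 4762 = 6805)
u(r) = -2 + 36*sqrt(r)
u(95)/s + 15896/19338 = (-2 + 36*sqrt(95))/6805 + 15896/19338 = (-2 + 36*sqrt(95))*(1/6805) + 15896*(1/19338) = (-2/6805 + 36*sqrt(95)/6805) + 7948/9669 = 54066802/65797545 + 36*sqrt(95)/6805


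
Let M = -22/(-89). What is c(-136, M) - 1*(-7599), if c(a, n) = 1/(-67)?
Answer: 509132/67 ≈ 7599.0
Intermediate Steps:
M = 22/89 (M = -22*(-1/89) = 22/89 ≈ 0.24719)
c(a, n) = -1/67
c(-136, M) - 1*(-7599) = -1/67 - 1*(-7599) = -1/67 + 7599 = 509132/67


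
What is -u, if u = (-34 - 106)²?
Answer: -19600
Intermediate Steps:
u = 19600 (u = (-140)² = 19600)
-u = -1*19600 = -19600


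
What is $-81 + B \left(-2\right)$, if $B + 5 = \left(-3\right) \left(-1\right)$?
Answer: $-77$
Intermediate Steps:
$B = -2$ ($B = -5 - -3 = -5 + 3 = -2$)
$-81 + B \left(-2\right) = -81 - -4 = -81 + 4 = -77$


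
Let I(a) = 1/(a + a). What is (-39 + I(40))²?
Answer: 9728161/6400 ≈ 1520.0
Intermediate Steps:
I(a) = 1/(2*a)
(-39 + I(40))² = (-39 + (½)/40)² = (-39 + (½)*(1/40))² = (-39 + 1/80)² = (-3119/80)² = 9728161/6400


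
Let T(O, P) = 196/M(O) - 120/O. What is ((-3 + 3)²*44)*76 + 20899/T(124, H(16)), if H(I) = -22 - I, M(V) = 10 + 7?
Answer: 11013773/5566 ≈ 1978.8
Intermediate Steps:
M(V) = 17
T(O, P) = 196/17 - 120/O
((-3 + 3)²*44)*76 + 20899/T(124, H(16)) = ((-3 + 3)²*44)*76 + 20899/(196/17 - 120/124) = (0²*44)*76 + 20899/(196/17 - 120*1/124) = (0*44)*76 + 20899/(196/17 - 30/31) = 0*76 + 20899/(5566/527) = 0 + 20899*(527/5566) = 0 + 11013773/5566 = 11013773/5566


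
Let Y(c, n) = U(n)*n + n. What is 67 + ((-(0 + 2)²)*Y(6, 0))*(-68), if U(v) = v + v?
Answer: 67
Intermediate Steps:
U(v) = 2*v
Y(c, n) = n + 2*n² (Y(c, n) = (2*n)*n + n = 2*n² + n = n + 2*n²)
67 + ((-(0 + 2)²)*Y(6, 0))*(-68) = 67 + ((-(0 + 2)²)*(0*(1 + 2*0)))*(-68) = 67 + ((-1*2²)*(0*(1 + 0)))*(-68) = 67 + ((-1*4)*(0*1))*(-68) = 67 - 4*0*(-68) = 67 + 0*(-68) = 67 + 0 = 67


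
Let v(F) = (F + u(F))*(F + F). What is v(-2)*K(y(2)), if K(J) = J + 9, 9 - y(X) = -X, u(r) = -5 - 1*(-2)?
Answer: 400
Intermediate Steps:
u(r) = -3 (u(r) = -5 + 2 = -3)
y(X) = 9 + X (y(X) = 9 - (-1)*X = 9 + X)
K(J) = 9 + J
v(F) = 2*F*(-3 + F) (v(F) = (F - 3)*(F + F) = (-3 + F)*(2*F) = 2*F*(-3 + F))
v(-2)*K(y(2)) = (2*(-2)*(-3 - 2))*(9 + (9 + 2)) = (2*(-2)*(-5))*(9 + 11) = 20*20 = 400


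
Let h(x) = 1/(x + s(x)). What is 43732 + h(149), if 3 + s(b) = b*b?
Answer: 977279005/22347 ≈ 43732.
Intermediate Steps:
s(b) = -3 + b² (s(b) = -3 + b*b = -3 + b²)
h(x) = 1/(-3 + x + x²) (h(x) = 1/(x + (-3 + x²)) = 1/(-3 + x + x²))
43732 + h(149) = 43732 + 1/(-3 + 149 + 149²) = 43732 + 1/(-3 + 149 + 22201) = 43732 + 1/22347 = 977279005/22347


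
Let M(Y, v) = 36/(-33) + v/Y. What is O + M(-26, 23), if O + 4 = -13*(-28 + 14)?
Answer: 50343/286 ≈ 176.02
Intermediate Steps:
M(Y, v) = -12/11 + v/Y (M(Y, v) = 36*(-1/33) + v/Y = -12/11 + v/Y)
O = 178 (O = -4 - 13*(-28 + 14) = -4 - 13*(-14) = -4 + 182 = 178)
O + M(-26, 23) = 178 + (-12/11 + 23/(-26)) = 178 + (-12/11 + 23*(-1/26)) = 178 + (-12/11 - 23/26) = 178 - 565/286 = 50343/286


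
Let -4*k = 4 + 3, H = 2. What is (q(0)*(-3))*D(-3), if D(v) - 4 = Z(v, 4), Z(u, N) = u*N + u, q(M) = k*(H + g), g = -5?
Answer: 693/4 ≈ 173.25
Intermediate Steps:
k = -7/4 (k = -(4 + 3)/4 = -¼*7 = -7/4 ≈ -1.7500)
q(M) = 21/4 (q(M) = -7*(2 - 5)/4 = -7/4*(-3) = 21/4)
Z(u, N) = u + N*u (Z(u, N) = N*u + u = u + N*u)
D(v) = 4 + 5*v (D(v) = 4 + v*(1 + 4) = 4 + v*5 = 4 + 5*v)
(q(0)*(-3))*D(-3) = ((21/4)*(-3))*(4 + 5*(-3)) = -63*(4 - 15)/4 = -63/4*(-11) = 693/4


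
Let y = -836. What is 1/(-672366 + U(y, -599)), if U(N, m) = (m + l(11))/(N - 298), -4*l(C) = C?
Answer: -4536/3049849769 ≈ -1.4873e-6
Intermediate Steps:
l(C) = -C/4
U(N, m) = (-11/4 + m)/(-298 + N) (U(N, m) = (m - ¼*11)/(N - 298) = (m - 11/4)/(-298 + N) = (-11/4 + m)/(-298 + N))
1/(-672366 + U(y, -599)) = 1/(-672366 + (-11/4 - 599)/(-298 - 836)) = 1/(-672366 - 2407/4/(-1134)) = 1/(-672366 - 1/1134*(-2407/4)) = 1/(-672366 + 2407/4536) = 1/(-3049849769/4536) = -4536/3049849769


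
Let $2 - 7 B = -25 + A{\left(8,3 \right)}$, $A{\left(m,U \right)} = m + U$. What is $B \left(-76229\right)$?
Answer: $- \frac{1219664}{7} \approx -1.7424 \cdot 10^{5}$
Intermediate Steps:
$A{\left(m,U \right)} = U + m$
$B = \frac{16}{7}$ ($B = \frac{2}{7} - \frac{-25 + \left(3 + 8\right)}{7} = \frac{2}{7} - \frac{-25 + 11}{7} = \frac{2}{7} - -2 = \frac{2}{7} + 2 = \frac{16}{7} \approx 2.2857$)
$B \left(-76229\right) = \frac{16}{7} \left(-76229\right) = - \frac{1219664}{7}$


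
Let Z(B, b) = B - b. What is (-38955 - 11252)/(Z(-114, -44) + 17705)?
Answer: -50207/17635 ≈ -2.8470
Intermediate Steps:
(-38955 - 11252)/(Z(-114, -44) + 17705) = (-38955 - 11252)/((-114 - 1*(-44)) + 17705) = -50207/((-114 + 44) + 17705) = -50207/(-70 + 17705) = -50207/17635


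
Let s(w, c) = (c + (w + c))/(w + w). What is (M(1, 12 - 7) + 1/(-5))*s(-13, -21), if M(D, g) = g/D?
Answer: 132/13 ≈ 10.154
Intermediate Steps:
s(w, c) = (w + 2*c)/(2*w) (s(w, c) = (c + (c + w))/((2*w)) = (w + 2*c)*(1/(2*w)) = (w + 2*c)/(2*w))
(M(1, 12 - 7) + 1/(-5))*s(-13, -21) = ((12 - 7)/1 + 1/(-5))*((-21 + (1/2)*(-13))/(-13)) = (5*1 - 1/5)*(-(-21 - 13/2)/13) = (5 - 1/5)*(-1/13*(-55/2)) = (24/5)*(55/26) = 132/13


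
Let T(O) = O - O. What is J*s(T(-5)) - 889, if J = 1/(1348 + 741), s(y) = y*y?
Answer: -889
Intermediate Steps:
T(O) = 0
s(y) = y²
J = 1/2089 ≈ 0.00047870
J*s(T(-5)) - 889 = (1/2089)*0² - 889 = (1/2089)*0 - 889 = 0 - 889 = -889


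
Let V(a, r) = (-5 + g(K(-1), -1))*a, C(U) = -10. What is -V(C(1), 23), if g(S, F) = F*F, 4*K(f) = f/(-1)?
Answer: -40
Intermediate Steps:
K(f) = -f/4 (K(f) = (f/(-1))/4 = (f*(-1))/4 = (-f)/4 = -f/4)
g(S, F) = F²
V(a, r) = -4*a (V(a, r) = (-5 + (-1)²)*a = (-5 + 1)*a = -4*a)
-V(C(1), 23) = -(-4)*(-10) = -1*40 = -40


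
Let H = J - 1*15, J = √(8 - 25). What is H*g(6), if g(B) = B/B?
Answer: -15 + I*√17 ≈ -15.0 + 4.1231*I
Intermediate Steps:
J = I*√17 (J = √(-17) = I*√17 ≈ 4.1231*I)
g(B) = 1
H = -15 + I*√17 (H = I*√17 - 1*15 = I*√17 - 15 = -15 + I*√17 ≈ -15.0 + 4.1231*I)
H*g(6) = (-15 + I*√17)*1 = -15 + I*√17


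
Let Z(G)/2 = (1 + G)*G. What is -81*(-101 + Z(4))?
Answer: 4941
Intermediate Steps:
Z(G) = 2*G*(1 + G) (Z(G) = 2*((1 + G)*G) = 2*(G*(1 + G)) = 2*G*(1 + G))
-81*(-101 + Z(4)) = -81*(-101 + 2*4*(1 + 4)) = -81*(-101 + 2*4*5) = -81*(-101 + 40) = -81*(-61) = 4941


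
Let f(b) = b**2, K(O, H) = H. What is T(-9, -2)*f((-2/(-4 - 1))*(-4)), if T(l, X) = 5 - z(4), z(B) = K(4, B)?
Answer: 64/25 ≈ 2.5600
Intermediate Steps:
z(B) = B
T(l, X) = 1 (T(l, X) = 5 - 1*4 = 5 - 4 = 1)
T(-9, -2)*f((-2/(-4 - 1))*(-4)) = 1*((-2/(-4 - 1))*(-4))**2 = 1*((-2/(-5))*(-4))**2 = 1*(-1/5*(-2)*(-4))**2 = 1*((2/5)*(-4))**2 = 1*(-8/5)**2 = 1*(64/25) = 64/25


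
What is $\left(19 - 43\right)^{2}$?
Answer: $576$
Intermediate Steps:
$\left(19 - 43\right)^{2} = \left(-24\right)^{2} = 576$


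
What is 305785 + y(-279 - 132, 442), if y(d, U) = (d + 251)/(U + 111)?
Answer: 169098945/553 ≈ 3.0578e+5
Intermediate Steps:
y(d, U) = (251 + d)/(111 + U)
305785 + y(-279 - 132, 442) = 305785 + (251 + (-279 - 132))/(111 + 442) = 305785 + (251 - 411)/553 = 305785 + (1/553)*(-160) = 305785 - 160/553 = 169098945/553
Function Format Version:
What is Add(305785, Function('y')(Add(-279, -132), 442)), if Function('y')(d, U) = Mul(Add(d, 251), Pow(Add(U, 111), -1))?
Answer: Rational(169098945, 553) ≈ 3.0578e+5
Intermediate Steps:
Function('y')(d, U) = Mul(Pow(Add(111, U), -1), Add(251, d)) (Function('y')(d, U) = Mul(Add(251, d), Pow(Add(111, U), -1)) = Mul(Pow(Add(111, U), -1), Add(251, d)))
Add(305785, Function('y')(Add(-279, -132), 442)) = Add(305785, Mul(Pow(Add(111, 442), -1), Add(251, Add(-279, -132)))) = Add(305785, Mul(Pow(553, -1), Add(251, -411))) = Add(305785, Mul(Rational(1, 553), -160)) = Add(305785, Rational(-160, 553)) = Rational(169098945, 553)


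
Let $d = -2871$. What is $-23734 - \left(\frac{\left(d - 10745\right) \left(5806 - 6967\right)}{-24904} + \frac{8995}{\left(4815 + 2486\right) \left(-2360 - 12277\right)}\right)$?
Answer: $- \frac{1097774418716515}{47524275183} \approx -23099.0$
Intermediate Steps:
$-23734 - \left(\frac{\left(d - 10745\right) \left(5806 - 6967\right)}{-24904} + \frac{8995}{\left(4815 + 2486\right) \left(-2360 - 12277\right)}\right) = -23734 - \left(\frac{\left(-2871 - 10745\right) \left(5806 - 6967\right)}{-24904} + \frac{8995}{\left(4815 + 2486\right) \left(-2360 - 12277\right)}\right) = -23734 - \left(\left(-13616\right) \left(-1161\right) \left(- \frac{1}{24904}\right) + \frac{8995}{7301 \left(-14637\right)}\right) = -23734 - \left(15808176 \left(- \frac{1}{24904}\right) + \frac{8995}{-106864737}\right) = -23734 - \left(- \frac{1976022}{3113} + 8995 \left(- \frac{1}{106864737}\right)\right) = -23734 - \left(- \frac{1976022}{3113} - \frac{1285}{15266391}\right) = -23734 - - \frac{30166728476807}{47524275183} = -23734 + \frac{30166728476807}{47524275183} = - \frac{1097774418716515}{47524275183}$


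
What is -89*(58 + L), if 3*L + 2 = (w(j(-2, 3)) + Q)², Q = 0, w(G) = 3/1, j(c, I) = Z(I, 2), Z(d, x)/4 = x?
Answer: -16109/3 ≈ -5369.7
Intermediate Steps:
Z(d, x) = 4*x
j(c, I) = 8 (j(c, I) = 4*2 = 8)
w(G) = 3 (w(G) = 3*1 = 3)
L = 7/3 (L = -⅔ + (3 + 0)²/3 = -⅔ + (⅓)*3² = -⅔ + (⅓)*9 = -⅔ + 3 = 7/3 ≈ 2.3333)
-89*(58 + L) = -89*(58 + 7/3) = -89*181/3 = -16109/3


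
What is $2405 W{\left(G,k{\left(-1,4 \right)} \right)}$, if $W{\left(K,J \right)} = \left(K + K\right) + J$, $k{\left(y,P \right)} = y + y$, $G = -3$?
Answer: $-19240$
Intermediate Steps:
$k{\left(y,P \right)} = 2 y$
$W{\left(K,J \right)} = J + 2 K$ ($W{\left(K,J \right)} = 2 K + J = J + 2 K$)
$2405 W{\left(G,k{\left(-1,4 \right)} \right)} = 2405 \left(2 \left(-1\right) + 2 \left(-3\right)\right) = 2405 \left(-2 - 6\right) = 2405 \left(-8\right) = -19240$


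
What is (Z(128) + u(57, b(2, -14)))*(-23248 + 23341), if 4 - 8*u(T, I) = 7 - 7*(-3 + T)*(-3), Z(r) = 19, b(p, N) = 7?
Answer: -91605/8 ≈ -11451.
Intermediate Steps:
u(T, I) = 15/2 - 21*T/8 (u(T, I) = ½ - (7 - 7*(-3 + T)*(-3))/8 = ½ - (7 - 7*(9 - 3*T))/8 = ½ - (7 + (-63 + 21*T))/8 = ½ - (-56 + 21*T)/8 = ½ + (7 - 21*T/8) = 15/2 - 21*T/8)
(Z(128) + u(57, b(2, -14)))*(-23248 + 23341) = (19 + (15/2 - 21/8*57))*(-23248 + 23341) = (19 + (15/2 - 1197/8))*93 = (19 - 1137/8)*93 = -985/8*93 = -91605/8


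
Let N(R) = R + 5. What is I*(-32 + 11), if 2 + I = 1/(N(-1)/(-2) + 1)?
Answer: 63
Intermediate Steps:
N(R) = 5 + R
I = -3 (I = -2 + 1/((5 - 1)/(-2) + 1) = -2 + 1/(4*(-1/2) + 1) = -2 + 1/(-2 + 1) = -2 + 1/(-1) = -2 - 1 = -3)
I*(-32 + 11) = -3*(-32 + 11) = -3*(-21) = 63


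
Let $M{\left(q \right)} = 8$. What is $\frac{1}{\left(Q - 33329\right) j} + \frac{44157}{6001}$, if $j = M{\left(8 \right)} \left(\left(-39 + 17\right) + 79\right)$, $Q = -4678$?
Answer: $\frac{765293439143}{104004483192} \approx 7.3583$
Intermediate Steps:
$j = 456$ ($j = 8 \left(\left(-39 + 17\right) + 79\right) = 8 \left(-22 + 79\right) = 8 \cdot 57 = 456$)
$\frac{1}{\left(Q - 33329\right) j} + \frac{44157}{6001} = \frac{1}{\left(-4678 - 33329\right) 456} + \frac{44157}{6001} = \frac{1}{-38007} \cdot \frac{1}{456} + 44157 \cdot \frac{1}{6001} = \left(- \frac{1}{38007}\right) \frac{1}{456} + \frac{44157}{6001} = - \frac{1}{17331192} + \frac{44157}{6001} = \frac{765293439143}{104004483192}$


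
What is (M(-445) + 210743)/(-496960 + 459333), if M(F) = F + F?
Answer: -209853/37627 ≈ -5.5772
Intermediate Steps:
M(F) = 2*F
(M(-445) + 210743)/(-496960 + 459333) = (2*(-445) + 210743)/(-496960 + 459333) = (-890 + 210743)/(-37627) = 209853*(-1/37627) = -209853/37627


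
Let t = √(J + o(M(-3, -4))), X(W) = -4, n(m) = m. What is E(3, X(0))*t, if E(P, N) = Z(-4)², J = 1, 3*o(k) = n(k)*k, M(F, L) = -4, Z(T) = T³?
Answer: 4096*√57/3 ≈ 10308.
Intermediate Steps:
o(k) = k²/3 (o(k) = (k*k)/3 = k²/3)
E(P, N) = 4096 (E(P, N) = ((-4)³)² = (-64)² = 4096)
t = √57/3 (t = √(1 + (⅓)*(-4)²) = √(1 + (⅓)*16) = √(1 + 16/3) = √(19/3) = √57/3 ≈ 2.5166)
E(3, X(0))*t = 4096*(√57/3) = 4096*√57/3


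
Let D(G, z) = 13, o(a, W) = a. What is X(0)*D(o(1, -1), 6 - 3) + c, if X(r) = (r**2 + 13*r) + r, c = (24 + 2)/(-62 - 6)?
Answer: -13/34 ≈ -0.38235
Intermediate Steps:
c = -13/34 (c = 26/(-68) = 26*(-1/68) = -13/34 ≈ -0.38235)
X(r) = r**2 + 14*r
X(0)*D(o(1, -1), 6 - 3) + c = (0*(14 + 0))*13 - 13/34 = (0*14)*13 - 13/34 = 0*13 - 13/34 = 0 - 13/34 = -13/34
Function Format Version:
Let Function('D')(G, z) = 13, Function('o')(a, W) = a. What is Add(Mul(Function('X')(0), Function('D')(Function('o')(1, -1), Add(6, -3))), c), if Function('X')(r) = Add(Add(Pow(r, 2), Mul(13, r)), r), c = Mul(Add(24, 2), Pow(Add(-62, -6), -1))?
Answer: Rational(-13, 34) ≈ -0.38235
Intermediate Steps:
c = Rational(-13, 34) (c = Mul(26, Pow(-68, -1)) = Mul(26, Rational(-1, 68)) = Rational(-13, 34) ≈ -0.38235)
Function('X')(r) = Add(Pow(r, 2), Mul(14, r))
Add(Mul(Function('X')(0), Function('D')(Function('o')(1, -1), Add(6, -3))), c) = Add(Mul(Mul(0, Add(14, 0)), 13), Rational(-13, 34)) = Add(Mul(Mul(0, 14), 13), Rational(-13, 34)) = Add(Mul(0, 13), Rational(-13, 34)) = Add(0, Rational(-13, 34)) = Rational(-13, 34)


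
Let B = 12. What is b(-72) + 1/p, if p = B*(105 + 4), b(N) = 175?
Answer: 228901/1308 ≈ 175.00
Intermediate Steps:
p = 1308 (p = 12*(105 + 4) = 12*109 = 1308)
b(-72) + 1/p = 175 + 1/1308 = 228901/1308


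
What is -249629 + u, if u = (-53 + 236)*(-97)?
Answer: -267380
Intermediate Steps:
u = -17751 (u = 183*(-97) = -17751)
-249629 + u = -249629 - 17751 = -267380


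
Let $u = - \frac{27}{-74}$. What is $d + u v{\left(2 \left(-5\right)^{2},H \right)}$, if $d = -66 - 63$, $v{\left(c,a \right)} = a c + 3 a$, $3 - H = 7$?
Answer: $- \frac{7635}{37} \approx -206.35$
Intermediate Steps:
$H = -4$ ($H = 3 - 7 = -4$)
$v{\left(c,a \right)} = 3 a + a c$
$d = -129$
$u = \frac{27}{74}$ ($u = \left(-27\right) \left(- \frac{1}{74}\right) = \frac{27}{74} \approx 0.36486$)
$d + u v{\left(2 \left(-5\right)^{2},H \right)} = -129 + \frac{27 \left(- 4 \left(3 + 2 \left(-5\right)^{2}\right)\right)}{74} = -129 + \frac{27 \left(- 4 \left(3 + 2 \cdot 25\right)\right)}{74} = -129 + \frac{27 \left(- 4 \left(3 + 50\right)\right)}{74} = -129 + \frac{27 \left(\left(-4\right) 53\right)}{74} = -129 + \frac{27}{74} \left(-212\right) = -129 - \frac{2862}{37} = - \frac{7635}{37}$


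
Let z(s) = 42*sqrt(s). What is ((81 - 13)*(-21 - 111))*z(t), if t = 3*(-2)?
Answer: -376992*I*sqrt(6) ≈ -9.2344e+5*I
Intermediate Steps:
t = -6
((81 - 13)*(-21 - 111))*z(t) = ((81 - 13)*(-21 - 111))*(42*sqrt(-6)) = (68*(-132))*(42*(I*sqrt(6))) = -376992*I*sqrt(6)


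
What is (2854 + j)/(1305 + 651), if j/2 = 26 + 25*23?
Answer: 338/163 ≈ 2.0736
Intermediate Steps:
j = 1202 (j = 2*(26 + 25*23) = 2*(26 + 575) = 2*601 = 1202)
(2854 + j)/(1305 + 651) = (2854 + 1202)/(1305 + 651) = 4056/1956 = 4056*(1/1956) = 338/163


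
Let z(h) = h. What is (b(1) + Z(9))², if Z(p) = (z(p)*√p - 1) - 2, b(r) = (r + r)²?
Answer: 784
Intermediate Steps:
b(r) = 4*r² (b(r) = (2*r)² = 4*r²)
Z(p) = -3 + p^(3/2) (Z(p) = (p*√p - 1) - 2 = (p^(3/2) - 1) - 2 = (-1 + p^(3/2)) - 2 = -3 + p^(3/2))
(b(1) + Z(9))² = (4*1² + (-3 + 9^(3/2)))² = (4*1 + (-3 + 27))² = (4 + 24)² = 28² = 784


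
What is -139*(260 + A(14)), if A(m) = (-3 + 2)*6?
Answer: -35306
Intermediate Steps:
A(m) = -6 (A(m) = -1*6 = -6)
-139*(260 + A(14)) = -139*(260 - 6) = -139*254 = -35306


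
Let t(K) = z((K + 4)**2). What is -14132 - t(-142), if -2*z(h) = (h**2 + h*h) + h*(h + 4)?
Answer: 544034860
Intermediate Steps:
z(h) = -h**2 - h*(4 + h)/2 (z(h) = -((h**2 + h*h) + h*(h + 4))/2 = -((h**2 + h**2) + h*(4 + h))/2 = -(2*h**2 + h*(4 + h))/2 = -h**2 - h*(4 + h)/2)
t(K) = -(4 + K)**2*(4 + 3*(4 + K)**2)/2 (t(K) = -(K + 4)**2*(4 + 3*(K + 4)**2)/2 = -(4 + K)**2*(4 + 3*(4 + K)**2)/2)
-14132 - t(-142) = -14132 - (4 - 142)**2*(-4 - 3*(4 - 142)**2)/2 = -14132 - (-138)**2*(-4 - 3*(-138)**2)/2 = -14132 - 19044*(-4 - 3*19044)/2 = -14132 - 19044*(-4 - 57132)/2 = -14132 - 19044*(-57136)/2 = -14132 - 1*(-544048992) = -14132 + 544048992 = 544034860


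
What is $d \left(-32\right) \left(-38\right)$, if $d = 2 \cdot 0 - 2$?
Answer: $-2432$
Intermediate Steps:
$d = -2$ ($d = 0 - 2 = -2$)
$d \left(-32\right) \left(-38\right) = \left(-2\right) \left(-32\right) \left(-38\right) = 64 \left(-38\right) = -2432$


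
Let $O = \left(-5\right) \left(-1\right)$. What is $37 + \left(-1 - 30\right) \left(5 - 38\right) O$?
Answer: $5152$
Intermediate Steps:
$O = 5$
$37 + \left(-1 - 30\right) \left(5 - 38\right) O = 37 + \left(-1 - 30\right) \left(5 - 38\right) 5 = 37 + \left(-31\right) \left(-33\right) 5 = 37 + 1023 \cdot 5 = 37 + 5115 = 5152$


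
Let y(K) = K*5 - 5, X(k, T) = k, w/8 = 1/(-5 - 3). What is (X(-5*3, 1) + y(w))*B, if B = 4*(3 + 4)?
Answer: -700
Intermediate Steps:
w = -1 (w = 8/(-5 - 3) = 8/(-8) = 8*(-1/8) = -1)
y(K) = -5 + 5*K (y(K) = 5*K - 5 = -5 + 5*K)
B = 28 (B = 4*7 = 28)
(X(-5*3, 1) + y(w))*B = (-5*3 + (-5 + 5*(-1)))*28 = (-15 + (-5 - 5))*28 = (-15 - 10)*28 = -25*28 = -700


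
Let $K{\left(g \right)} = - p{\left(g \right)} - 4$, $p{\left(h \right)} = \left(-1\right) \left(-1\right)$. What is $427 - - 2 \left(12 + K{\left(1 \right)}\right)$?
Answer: $441$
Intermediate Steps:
$p{\left(h \right)} = 1$
$K{\left(g \right)} = -5$ ($K{\left(g \right)} = \left(-1\right) 1 - 4 = -1 - 4 = -5$)
$427 - - 2 \left(12 + K{\left(1 \right)}\right) = 427 - - 2 \left(12 - 5\right) = 427 - \left(-2\right) 7 = 427 - -14 = 427 + 14 = 441$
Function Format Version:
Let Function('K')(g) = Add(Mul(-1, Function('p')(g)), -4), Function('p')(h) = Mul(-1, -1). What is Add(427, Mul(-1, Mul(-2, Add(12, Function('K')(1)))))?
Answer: 441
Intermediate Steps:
Function('p')(h) = 1
Function('K')(g) = -5 (Function('K')(g) = Add(Mul(-1, 1), -4) = Add(-1, -4) = -5)
Add(427, Mul(-1, Mul(-2, Add(12, Function('K')(1))))) = Add(427, Mul(-1, Mul(-2, Add(12, -5)))) = Add(427, Mul(-1, Mul(-2, 7))) = Add(427, Mul(-1, -14)) = Add(427, 14) = 441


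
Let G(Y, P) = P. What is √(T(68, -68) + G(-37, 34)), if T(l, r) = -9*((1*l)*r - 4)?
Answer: √41686 ≈ 204.17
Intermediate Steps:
T(l, r) = 36 - 9*l*r (T(l, r) = -9*(l*r - 4) = -9*(-4 + l*r) = 36 - 9*l*r)
√(T(68, -68) + G(-37, 34)) = √((36 - 9*68*(-68)) + 34) = √((36 + 41616) + 34) = √(41652 + 34) = √41686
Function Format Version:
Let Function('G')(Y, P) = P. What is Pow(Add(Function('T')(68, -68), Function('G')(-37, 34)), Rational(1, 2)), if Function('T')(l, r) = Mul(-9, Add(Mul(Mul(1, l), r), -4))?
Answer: Pow(41686, Rational(1, 2)) ≈ 204.17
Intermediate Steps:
Function('T')(l, r) = Add(36, Mul(-9, l, r)) (Function('T')(l, r) = Mul(-9, Add(Mul(l, r), -4)) = Mul(-9, Add(-4, Mul(l, r))) = Add(36, Mul(-9, l, r)))
Pow(Add(Function('T')(68, -68), Function('G')(-37, 34)), Rational(1, 2)) = Pow(Add(Add(36, Mul(-9, 68, -68)), 34), Rational(1, 2)) = Pow(Add(Add(36, 41616), 34), Rational(1, 2)) = Pow(Add(41652, 34), Rational(1, 2)) = Pow(41686, Rational(1, 2))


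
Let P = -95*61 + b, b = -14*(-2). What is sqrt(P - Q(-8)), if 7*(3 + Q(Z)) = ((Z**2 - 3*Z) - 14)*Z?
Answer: 2*I*sqrt(69573)/7 ≈ 75.362*I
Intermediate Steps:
Q(Z) = -3 + Z*(-14 + Z**2 - 3*Z)/7 (Q(Z) = -3 + (((Z**2 - 3*Z) - 14)*Z)/7 = -3 + ((-14 + Z**2 - 3*Z)*Z)/7 = -3 + (Z*(-14 + Z**2 - 3*Z))/7 = -3 + Z*(-14 + Z**2 - 3*Z)/7)
b = 28
P = -5767 (P = -95*61 + 28 = -5795 + 28 = -5767)
sqrt(P - Q(-8)) = sqrt(-5767 - (-3 - 2*(-8) - 3/7*(-8)**2 + (1/7)*(-8)**3)) = sqrt(-5767 - (-3 + 16 - 3/7*64 + (1/7)*(-512))) = sqrt(-5767 - (-3 + 16 - 192/7 - 512/7)) = sqrt(-5767 - 1*(-613/7)) = sqrt(-5767 + 613/7) = sqrt(-39756/7) = 2*I*sqrt(69573)/7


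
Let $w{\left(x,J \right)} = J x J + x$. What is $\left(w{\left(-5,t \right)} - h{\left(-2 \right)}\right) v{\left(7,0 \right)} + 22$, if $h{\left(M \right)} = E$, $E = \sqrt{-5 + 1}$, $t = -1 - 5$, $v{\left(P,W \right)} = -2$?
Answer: $392 + 4 i \approx 392.0 + 4.0 i$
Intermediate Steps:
$t = -6$ ($t = -1 - 5 = -6$)
$w{\left(x,J \right)} = x + x J^{2}$ ($w{\left(x,J \right)} = x J^{2} + x = x + x J^{2}$)
$E = 2 i$ ($E = \sqrt{-4} = 2 i \approx 2.0 i$)
$h{\left(M \right)} = 2 i$
$\left(w{\left(-5,t \right)} - h{\left(-2 \right)}\right) v{\left(7,0 \right)} + 22 = \left(- 5 \left(1 + \left(-6\right)^{2}\right) - 2 i\right) \left(-2\right) + 22 = \left(- 5 \left(1 + 36\right) - 2 i\right) \left(-2\right) + 22 = \left(\left(-5\right) 37 - 2 i\right) \left(-2\right) + 22 = \left(-185 - 2 i\right) \left(-2\right) + 22 = \left(370 + 4 i\right) + 22 = 392 + 4 i$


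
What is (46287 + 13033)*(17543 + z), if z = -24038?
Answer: -385283400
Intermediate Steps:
(46287 + 13033)*(17543 + z) = (46287 + 13033)*(17543 - 24038) = 59320*(-6495) = -385283400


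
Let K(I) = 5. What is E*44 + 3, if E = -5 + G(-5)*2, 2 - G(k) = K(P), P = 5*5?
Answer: -481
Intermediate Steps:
P = 25
G(k) = -3 (G(k) = 2 - 1*5 = 2 - 5 = -3)
E = -11 (E = -5 - 3*2 = -5 - 6 = -11)
E*44 + 3 = -11*44 + 3 = -484 + 3 = -481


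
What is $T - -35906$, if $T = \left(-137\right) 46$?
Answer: $29604$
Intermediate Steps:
$T = -6302$
$T - -35906 = -6302 - -35906 = -6302 + 35906 = 29604$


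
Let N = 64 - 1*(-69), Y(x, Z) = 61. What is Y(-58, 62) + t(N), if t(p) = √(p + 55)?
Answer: 61 + 2*√47 ≈ 74.711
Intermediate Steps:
N = 133 (N = 64 + 69 = 133)
t(p) = √(55 + p)
Y(-58, 62) + t(N) = 61 + √(55 + 133) = 61 + √188 = 61 + 2*√47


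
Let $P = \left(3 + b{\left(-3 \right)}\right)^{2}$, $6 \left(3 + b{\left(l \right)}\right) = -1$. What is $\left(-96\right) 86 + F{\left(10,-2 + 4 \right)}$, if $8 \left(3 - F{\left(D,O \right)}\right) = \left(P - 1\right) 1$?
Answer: $- \frac{2376829}{288} \approx -8252.9$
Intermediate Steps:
$b{\left(l \right)} = - \frac{19}{6}$ ($b{\left(l \right)} = -3 + \frac{1}{6} \left(-1\right) = -3 - \frac{1}{6} = - \frac{19}{6}$)
$P = \frac{1}{36}$ ($P = \left(3 - \frac{19}{6}\right)^{2} = \left(- \frac{1}{6}\right)^{2} = \frac{1}{36} \approx 0.027778$)
$F{\left(D,O \right)} = \frac{899}{288}$ ($F{\left(D,O \right)} = 3 - \frac{\left(\frac{1}{36} - 1\right) 1}{8} = 3 - \frac{\left(- \frac{35}{36}\right) 1}{8} = 3 - - \frac{35}{288} = 3 + \frac{35}{288} = \frac{899}{288}$)
$\left(-96\right) 86 + F{\left(10,-2 + 4 \right)} = \left(-96\right) 86 + \frac{899}{288} = -8256 + \frac{899}{288} = - \frac{2376829}{288}$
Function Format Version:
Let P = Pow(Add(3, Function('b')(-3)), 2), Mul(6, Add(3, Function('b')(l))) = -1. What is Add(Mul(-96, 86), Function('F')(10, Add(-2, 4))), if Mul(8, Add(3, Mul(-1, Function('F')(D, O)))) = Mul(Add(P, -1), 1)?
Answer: Rational(-2376829, 288) ≈ -8252.9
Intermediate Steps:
Function('b')(l) = Rational(-19, 6) (Function('b')(l) = Add(-3, Mul(Rational(1, 6), -1)) = Add(-3, Rational(-1, 6)) = Rational(-19, 6))
P = Rational(1, 36) (P = Pow(Add(3, Rational(-19, 6)), 2) = Pow(Rational(-1, 6), 2) = Rational(1, 36) ≈ 0.027778)
Function('F')(D, O) = Rational(899, 288) (Function('F')(D, O) = Add(3, Mul(Rational(-1, 8), Mul(Add(Rational(1, 36), -1), 1))) = Add(3, Mul(Rational(-1, 8), Mul(Rational(-35, 36), 1))) = Add(3, Mul(Rational(-1, 8), Rational(-35, 36))) = Add(3, Rational(35, 288)) = Rational(899, 288))
Add(Mul(-96, 86), Function('F')(10, Add(-2, 4))) = Add(Mul(-96, 86), Rational(899, 288)) = Add(-8256, Rational(899, 288)) = Rational(-2376829, 288)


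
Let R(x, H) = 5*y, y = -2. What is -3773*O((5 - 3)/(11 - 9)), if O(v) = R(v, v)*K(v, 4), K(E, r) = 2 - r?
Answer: -75460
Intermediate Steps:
R(x, H) = -10 (R(x, H) = 5*(-2) = -10)
O(v) = 20 (O(v) = -10*(2 - 1*4) = -10*(2 - 4) = -10*(-2) = 20)
-3773*O((5 - 3)/(11 - 9)) = -3773*20 = -75460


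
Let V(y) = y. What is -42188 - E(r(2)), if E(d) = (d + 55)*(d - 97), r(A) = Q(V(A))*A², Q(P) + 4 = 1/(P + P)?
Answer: -37708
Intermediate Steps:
Q(P) = -4 + 1/(2*P) (Q(P) = -4 + 1/(P + P) = -4 + 1/(2*P))
r(A) = A²*(-4 + 1/(2*A)) (r(A) = (-4 + 1/(2*A))*A² = A²*(-4 + 1/(2*A)))
E(d) = (-97 + d)*(55 + d) (E(d) = (55 + d)*(-97 + d) = (-97 + d)*(55 + d))
-42188 - E(r(2)) = -42188 - (-5335 + ((½)*2*(1 - 8*2))² - 21*2*(1 - 8*2)) = -42188 - (-5335 + ((½)*2*(1 - 16))² - 21*2*(1 - 16)) = -42188 - (-5335 + ((½)*2*(-15))² - 21*2*(-15)) = -42188 - (-5335 + (-15)² - 42*(-15)) = -42188 - (-5335 + 225 + 630) = -42188 - 1*(-4480) = -42188 + 4480 = -37708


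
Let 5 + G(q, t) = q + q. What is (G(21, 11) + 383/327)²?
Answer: 155800324/106929 ≈ 1457.0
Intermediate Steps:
G(q, t) = -5 + 2*q (G(q, t) = -5 + (q + q) = -5 + 2*q)
(G(21, 11) + 383/327)² = ((-5 + 2*21) + 383/327)² = ((-5 + 42) + 383*(1/327))² = (37 + 383/327)² = (12482/327)² = 155800324/106929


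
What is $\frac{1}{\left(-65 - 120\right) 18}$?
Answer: $- \frac{1}{3330} \approx -0.0003003$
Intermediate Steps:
$\frac{1}{\left(-65 - 120\right) 18} = \frac{1}{\left(-185\right) 18} = \frac{1}{-3330} = - \frac{1}{3330}$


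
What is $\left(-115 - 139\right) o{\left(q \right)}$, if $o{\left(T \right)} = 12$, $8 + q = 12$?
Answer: $-3048$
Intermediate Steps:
$q = 4$ ($q = -8 + 12 = 4$)
$\left(-115 - 139\right) o{\left(q \right)} = \left(-115 - 139\right) 12 = \left(-254\right) 12 = -3048$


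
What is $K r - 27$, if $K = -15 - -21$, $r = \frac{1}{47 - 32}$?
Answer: $- \frac{133}{5} \approx -26.6$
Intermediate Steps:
$r = \frac{1}{15}$ ($r = \frac{1}{47 - 32} = \frac{1}{15} \approx 0.066667$)
$K = 6$ ($K = -15 + 21 = 6$)
$K r - 27 = 6 \cdot \frac{1}{15} - 27 = \frac{2}{5} - 27 = - \frac{133}{5}$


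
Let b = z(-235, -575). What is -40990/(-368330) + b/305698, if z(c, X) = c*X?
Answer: 6230115227/11259774434 ≈ 0.55331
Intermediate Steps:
z(c, X) = X*c
b = 135125 (b = -575*(-235) = 135125)
-40990/(-368330) + b/305698 = -40990/(-368330) + 135125/305698 = -40990*(-1/368330) + 135125*(1/305698) = 4099/36833 + 135125/305698 = 6230115227/11259774434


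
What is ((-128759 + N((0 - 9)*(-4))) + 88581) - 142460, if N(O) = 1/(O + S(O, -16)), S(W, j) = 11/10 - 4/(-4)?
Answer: -69585068/381 ≈ -1.8264e+5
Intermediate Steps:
S(W, j) = 21/10 (S(W, j) = 11*(1/10) - 4*(-1/4) = 11/10 + 1 = 21/10)
N(O) = 1/(21/10 + O) (N(O) = 1/(O + 21/10) = 1/(21/10 + O))
((-128759 + N((0 - 9)*(-4))) + 88581) - 142460 = ((-128759 + 10/(21 + 10*((0 - 9)*(-4)))) + 88581) - 142460 = ((-128759 + 10/(21 + 10*(-9*(-4)))) + 88581) - 142460 = ((-128759 + 10/(21 + 10*36)) + 88581) - 142460 = ((-128759 + 10/(21 + 360)) + 88581) - 142460 = ((-128759 + 10/381) + 88581) - 142460 = (-49057169/381 + 88581) - 142460 = -15307808/381 - 142460 = -69585068/381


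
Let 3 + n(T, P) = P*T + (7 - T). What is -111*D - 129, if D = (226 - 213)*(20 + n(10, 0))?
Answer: -20331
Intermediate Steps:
n(T, P) = 4 - T + P*T (n(T, P) = -3 + (P*T + (7 - T)) = -3 + (7 - T + P*T) = 4 - T + P*T)
D = 182 (D = (226 - 213)*(20 + (4 - 1*10 + 0*10)) = 13*(20 + (4 - 10 + 0)) = 13*(20 - 6) = 13*14 = 182)
-111*D - 129 = -111*182 - 129 = -20202 - 129 = -20331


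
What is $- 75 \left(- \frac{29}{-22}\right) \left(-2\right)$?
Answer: $\frac{2175}{11} \approx 197.73$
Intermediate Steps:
$- 75 \left(- \frac{29}{-22}\right) \left(-2\right) = - 75 \left(\left(-29\right) \left(- \frac{1}{22}\right)\right) \left(-2\right) = \left(-75\right) \frac{29}{22} \left(-2\right) = \left(- \frac{2175}{22}\right) \left(-2\right) = \frac{2175}{11}$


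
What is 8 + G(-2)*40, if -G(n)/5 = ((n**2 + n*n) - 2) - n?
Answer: -1592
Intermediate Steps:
G(n) = 10 - 10*n**2 + 5*n (G(n) = -5*(((n**2 + n*n) - 2) - n) = -5*(((n**2 + n**2) - 2) - n) = -5*((2*n**2 - 2) - n) = -5*((-2 + 2*n**2) - n) = -5*(-2 - n + 2*n**2) = 10 - 10*n**2 + 5*n)
8 + G(-2)*40 = 8 + (10 - 10*(-2)**2 + 5*(-2))*40 = 8 + (10 - 10*4 - 10)*40 = 8 + (10 - 40 - 10)*40 = 8 - 40*40 = 8 - 1600 = -1592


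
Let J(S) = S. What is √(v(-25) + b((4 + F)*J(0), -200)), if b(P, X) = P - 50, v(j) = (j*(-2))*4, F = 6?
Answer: 5*√6 ≈ 12.247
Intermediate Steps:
v(j) = -8*j (v(j) = -2*j*4 = -8*j)
b(P, X) = -50 + P
√(v(-25) + b((4 + F)*J(0), -200)) = √(-8*(-25) + (-50 + (4 + 6)*0)) = √(200 + (-50 + 10*0)) = √(200 + (-50 + 0)) = √(200 - 50) = √150 = 5*√6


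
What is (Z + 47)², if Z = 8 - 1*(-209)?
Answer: 69696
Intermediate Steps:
Z = 217 (Z = 8 + 209 = 217)
(Z + 47)² = (217 + 47)² = 264² = 69696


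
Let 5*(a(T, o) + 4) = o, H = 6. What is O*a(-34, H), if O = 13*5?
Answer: -182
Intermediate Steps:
O = 65
a(T, o) = -4 + o/5
O*a(-34, H) = 65*(-4 + (⅕)*6) = 65*(-4 + 6/5) = 65*(-14/5) = -182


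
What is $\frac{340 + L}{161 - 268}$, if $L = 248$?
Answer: $- \frac{588}{107} \approx -5.4953$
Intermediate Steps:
$\frac{340 + L}{161 - 268} = \frac{340 + 248}{161 - 268} = \frac{588}{-107} = 588 \left(- \frac{1}{107}\right) = - \frac{588}{107}$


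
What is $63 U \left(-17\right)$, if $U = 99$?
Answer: $-106029$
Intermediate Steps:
$63 U \left(-17\right) = 63 \cdot 99 \left(-17\right) = 6237 \left(-17\right) = -106029$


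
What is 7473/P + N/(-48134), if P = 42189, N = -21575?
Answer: 10324659/16509962 ≈ 0.62536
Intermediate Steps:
7473/P + N/(-48134) = 7473/42189 - 21575/(-48134) = 7473*(1/42189) - 21575*(-1/48134) = 2491/14063 + 21575/48134 = 10324659/16509962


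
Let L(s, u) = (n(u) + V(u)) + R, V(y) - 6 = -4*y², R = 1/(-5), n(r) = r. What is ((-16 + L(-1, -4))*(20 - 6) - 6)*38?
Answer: -209152/5 ≈ -41830.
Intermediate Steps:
R = -⅕ ≈ -0.20000
V(y) = 6 - 4*y²
L(s, u) = 29/5 + u - 4*u² (L(s, u) = (u + (6 - 4*u²)) - ⅕ = (6 + u - 4*u²) - ⅕ = 29/5 + u - 4*u²)
((-16 + L(-1, -4))*(20 - 6) - 6)*38 = ((-16 + (29/5 - 4 - 4*(-4)²))*(20 - 6) - 6)*38 = ((-16 + (29/5 - 4 - 4*16))*14 - 6)*38 = ((-16 + (29/5 - 4 - 64))*14 - 6)*38 = ((-16 - 311/5)*14 - 6)*38 = (-391/5*14 - 6)*38 = (-5474/5 - 6)*38 = -5504/5*38 = -209152/5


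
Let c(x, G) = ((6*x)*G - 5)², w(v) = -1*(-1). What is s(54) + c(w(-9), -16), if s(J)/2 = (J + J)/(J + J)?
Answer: 10203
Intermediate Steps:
w(v) = 1
s(J) = 2 (s(J) = 2*((J + J)/(J + J)) = 2*((2*J)/((2*J))) = 2*((2*J)*(1/(2*J))) = 2*1 = 2)
c(x, G) = (-5 + 6*G*x)² (c(x, G) = (6*G*x - 5)² = (-5 + 6*G*x)²)
s(54) + c(w(-9), -16) = 2 + (-5 + 6*(-16)*1)² = 2 + (-5 - 96)² = 2 + (-101)² = 2 + 10201 = 10203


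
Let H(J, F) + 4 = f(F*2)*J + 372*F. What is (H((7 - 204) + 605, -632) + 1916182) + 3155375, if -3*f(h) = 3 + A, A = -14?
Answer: 4837945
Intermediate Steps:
f(h) = 11/3 (f(h) = -(3 - 14)/3 = -⅓*(-11) = 11/3)
H(J, F) = -4 + 372*F + 11*J/3 (H(J, F) = -4 + (11*J/3 + 372*F) = -4 + (372*F + 11*J/3) = -4 + 372*F + 11*J/3)
(H((7 - 204) + 605, -632) + 1916182) + 3155375 = ((-4 + 372*(-632) + 11*((7 - 204) + 605)/3) + 1916182) + 3155375 = ((-4 - 235104 + 11*(-197 + 605)/3) + 1916182) + 3155375 = ((-4 - 235104 + (11/3)*408) + 1916182) + 3155375 = ((-4 - 235104 + 1496) + 1916182) + 3155375 = (-233612 + 1916182) + 3155375 = 1682570 + 3155375 = 4837945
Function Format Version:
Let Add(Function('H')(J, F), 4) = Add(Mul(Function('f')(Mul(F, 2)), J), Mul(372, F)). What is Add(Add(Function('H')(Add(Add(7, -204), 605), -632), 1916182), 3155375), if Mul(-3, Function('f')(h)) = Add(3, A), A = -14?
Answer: 4837945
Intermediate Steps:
Function('f')(h) = Rational(11, 3) (Function('f')(h) = Mul(Rational(-1, 3), Add(3, -14)) = Mul(Rational(-1, 3), -11) = Rational(11, 3))
Function('H')(J, F) = Add(-4, Mul(372, F), Mul(Rational(11, 3), J)) (Function('H')(J, F) = Add(-4, Add(Mul(Rational(11, 3), J), Mul(372, F))) = Add(-4, Add(Mul(372, F), Mul(Rational(11, 3), J))) = Add(-4, Mul(372, F), Mul(Rational(11, 3), J)))
Add(Add(Function('H')(Add(Add(7, -204), 605), -632), 1916182), 3155375) = Add(Add(Add(-4, Mul(372, -632), Mul(Rational(11, 3), Add(Add(7, -204), 605))), 1916182), 3155375) = Add(Add(Add(-4, -235104, Mul(Rational(11, 3), Add(-197, 605))), 1916182), 3155375) = Add(Add(Add(-4, -235104, Mul(Rational(11, 3), 408)), 1916182), 3155375) = Add(Add(Add(-4, -235104, 1496), 1916182), 3155375) = Add(Add(-233612, 1916182), 3155375) = Add(1682570, 3155375) = 4837945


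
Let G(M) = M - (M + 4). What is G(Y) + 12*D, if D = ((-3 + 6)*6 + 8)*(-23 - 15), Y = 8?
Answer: -11860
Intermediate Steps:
G(M) = -4 (G(M) = M - (4 + M) = M + (-4 - M) = -4)
D = -988 (D = (3*6 + 8)*(-38) = (18 + 8)*(-38) = 26*(-38) = -988)
G(Y) + 12*D = -4 + 12*(-988) = -4 - 11856 = -11860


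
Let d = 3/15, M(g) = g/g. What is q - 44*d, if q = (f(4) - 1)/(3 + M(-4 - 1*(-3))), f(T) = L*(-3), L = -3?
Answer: -34/5 ≈ -6.8000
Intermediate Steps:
M(g) = 1
f(T) = 9 (f(T) = -3*(-3) = 9)
d = ⅕ (d = 3*(1/15) = ⅕ ≈ 0.20000)
q = 2 (q = (9 - 1)/(3 + 1) = 8/4 = 8*(¼) = 2)
q - 44*d = 2 - 44*⅕ = 2 - 44/5 = -34/5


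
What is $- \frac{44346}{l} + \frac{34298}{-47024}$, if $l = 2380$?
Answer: $- \frac{270869443}{13989640} \approx -19.362$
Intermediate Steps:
$- \frac{44346}{l} + \frac{34298}{-47024} = - \frac{44346}{2380} + \frac{34298}{-47024} = \left(-44346\right) \frac{1}{2380} + 34298 \left(- \frac{1}{47024}\right) = - \frac{22173}{1190} - \frac{17149}{23512} = - \frac{270869443}{13989640}$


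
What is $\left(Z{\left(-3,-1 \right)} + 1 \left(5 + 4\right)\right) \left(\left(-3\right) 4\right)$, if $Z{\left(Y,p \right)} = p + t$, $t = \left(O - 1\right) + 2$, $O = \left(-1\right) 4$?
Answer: $-60$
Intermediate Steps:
$O = -4$
$t = -3$ ($t = \left(-4 - 1\right) + 2 = -5 + 2 = -3$)
$Z{\left(Y,p \right)} = -3 + p$ ($Z{\left(Y,p \right)} = p - 3 = -3 + p$)
$\left(Z{\left(-3,-1 \right)} + 1 \left(5 + 4\right)\right) \left(\left(-3\right) 4\right) = \left(\left(-3 - 1\right) + 1 \left(5 + 4\right)\right) \left(\left(-3\right) 4\right) = \left(-4 + 1 \cdot 9\right) \left(-12\right) = \left(-4 + 9\right) \left(-12\right) = 5 \left(-12\right) = -60$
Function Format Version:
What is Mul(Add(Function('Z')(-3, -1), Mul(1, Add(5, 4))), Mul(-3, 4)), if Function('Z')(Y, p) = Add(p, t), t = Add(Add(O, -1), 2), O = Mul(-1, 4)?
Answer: -60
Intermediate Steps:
O = -4
t = -3 (t = Add(Add(-4, -1), 2) = Add(-5, 2) = -3)
Function('Z')(Y, p) = Add(-3, p) (Function('Z')(Y, p) = Add(p, -3) = Add(-3, p))
Mul(Add(Function('Z')(-3, -1), Mul(1, Add(5, 4))), Mul(-3, 4)) = Mul(Add(Add(-3, -1), Mul(1, Add(5, 4))), Mul(-3, 4)) = Mul(Add(-4, Mul(1, 9)), -12) = Mul(Add(-4, 9), -12) = Mul(5, -12) = -60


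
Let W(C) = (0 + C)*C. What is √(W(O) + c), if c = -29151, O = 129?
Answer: 3*I*√1390 ≈ 111.85*I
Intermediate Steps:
W(C) = C² (W(C) = C*C = C²)
√(W(O) + c) = √(129² - 29151) = √(16641 - 29151) = √(-12510) = 3*I*√1390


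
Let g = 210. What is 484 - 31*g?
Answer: -6026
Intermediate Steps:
484 - 31*g = 484 - 31*210 = 484 - 6510 = -6026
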